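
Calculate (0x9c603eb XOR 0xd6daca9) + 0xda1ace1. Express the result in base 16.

0x124d5c23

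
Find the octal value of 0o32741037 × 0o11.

0o362351427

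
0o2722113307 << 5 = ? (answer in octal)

0o135104554340

5 bits is not a whole number of base-8 digits; in binary: 10111010010001001011011000111 << 5 = 1011101001000100101101100011100000.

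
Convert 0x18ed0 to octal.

0o307320

Expand each hex digit to 4 bits: 1=0001 8=1000 e=1110 d=1101 0=0000.
Group the bits in threes: 011 000 111 011 010 000 → 307320.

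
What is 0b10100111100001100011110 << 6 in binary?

0b10100111100001100011110000000

Left shift by 6: append 6 zero bits.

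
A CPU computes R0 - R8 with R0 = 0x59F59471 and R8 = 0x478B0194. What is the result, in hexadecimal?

Subtract column by column in base 16:
  1-4 → D (borrow)
  7-9-1 → D (borrow)
  4-1-1 → 2
  9-0 → 9
  5-B → A (borrow)
  F-8-1 → 6
  9-7 → 2
  5-4 → 1

0x126A92DD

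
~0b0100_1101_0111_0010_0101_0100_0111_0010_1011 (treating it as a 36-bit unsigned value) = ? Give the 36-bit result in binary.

0b101100101000110110101011100011010100

Invert each bit: 010011010111001001010100011100101011 → 101100101000110110101011100011010100.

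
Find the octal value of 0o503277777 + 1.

0o503300000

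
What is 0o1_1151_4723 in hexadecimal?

0x12699d3

Each octal digit is 3 bits: 1=001 1=001 1=001 5=101 1=001 4=100 7=111 2=010 3=011.
Group the bits into nibbles: 0001 0010 0110 1001 1001 1101 0011 → 12699d3.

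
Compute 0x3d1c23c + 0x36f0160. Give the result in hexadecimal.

Add column by column in base 16, right to left:
  c+0 = c
  3+6 = 9
  2+1 = 3
  c+0 = c
  1+f = 0 carry 1
  d+6+1 = 4 carry 1
  3+3+1 = 7

0x740c39c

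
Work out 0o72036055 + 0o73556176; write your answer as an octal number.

Add column by column in base 8, right to left:
  5+6 = 3 carry 1
  5+7+1 = 5 carry 1
  0+1+1 = 2
  6+6 = 4 carry 1
  3+5+1 = 1 carry 1
  0+5+1 = 6
  2+3 = 5
  7+7 = 6 carry 1
  final carry 1

0o165614253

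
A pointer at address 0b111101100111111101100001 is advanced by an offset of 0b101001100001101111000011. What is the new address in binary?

0b1100111001001101100100100

Add column by column in base 2, right to left:
  1+1 = 0 carry 1
  0+1+1 = 0 carry 1
  0+0+1 = 1
  0+0 = 0
  0+0 = 0
  1+0 = 1
  1+1 = 0 carry 1
  0+1+1 = 0 carry 1
  1+1+1 = 1 carry 1
  1+1+1 = 1 carry 1
  1+0+1 = 0 carry 1
  1+1+1 = 1 carry 1
  1+1+1 = 1 carry 1
  1+0+1 = 0 carry 1
  1+0+1 = 0 carry 1
  0+0+1 = 1
  0+0 = 0
  1+1 = 0 carry 1
  1+1+1 = 1 carry 1
  0+0+1 = 1
  1+0 = 1
  1+1 = 0 carry 1
  1+0+1 = 0 carry 1
  1+1+1 = 1 carry 1
  final carry 1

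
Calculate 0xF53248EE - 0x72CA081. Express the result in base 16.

Subtract column by column in base 16:
  E-1 → D
  E-8 → 6
  8-0 → 8
  4-A → A (borrow)
  2-C-1 → 5 (borrow)
  3-2-1 → 0
  5-7 → E (borrow)
  F-0-1 → E

0xEE05A86D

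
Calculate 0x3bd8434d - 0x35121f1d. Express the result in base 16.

0x6c62430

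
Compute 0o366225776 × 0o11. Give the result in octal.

0o4250505756

Multiply each base-8 digit by 9, carrying:
  6×9 = 54 → write 6 carry 6
  7×9+6 = 69 → write 5 carry 8
  7×9+8 = 71 → write 7 carry 8
  5×9+8 = 53 → write 5 carry 6
  2×9+6 = 24 → write 0 carry 3
  2×9+3 = 21 → write 5 carry 2
  6×9+2 = 56 → write 0 carry 7
  6×9+7 = 61 → write 5 carry 7
  3×9+7 = 34 → write 2 carry 4
  remaining carry: 4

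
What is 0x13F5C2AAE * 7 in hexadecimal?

0x8BB852AC2

Multiply each base-16 digit by 7, carrying:
  E×7 = 98 → write 2 carry 6
  A×7+6 = 76 → write C carry 4
  A×7+4 = 74 → write A carry 4
  2×7+4 = 18 → write 2 carry 1
  C×7+1 = 85 → write 5 carry 5
  5×7+5 = 40 → write 8 carry 2
  F×7+2 = 107 → write B carry 6
  3×7+6 = 27 → write B carry 1
  1×7+1 = 8 → write 8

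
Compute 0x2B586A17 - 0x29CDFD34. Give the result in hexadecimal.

0x18A6CE3

Subtract column by column in base 16:
  7-4 → 3
  1-3 → E (borrow)
  A-D-1 → C (borrow)
  6-F-1 → 6 (borrow)
  8-D-1 → A (borrow)
  5-C-1 → 8 (borrow)
  B-9-1 → 1
  2-2 → 0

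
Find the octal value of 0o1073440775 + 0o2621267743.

Add column by column in base 8, right to left:
  5+3 = 0 carry 1
  7+4+1 = 4 carry 1
  7+7+1 = 7 carry 1
  0+7+1 = 0 carry 1
  4+6+1 = 3 carry 1
  4+2+1 = 7
  3+1 = 4
  7+2 = 1 carry 1
  0+6+1 = 7
  1+2 = 3

0o3714730740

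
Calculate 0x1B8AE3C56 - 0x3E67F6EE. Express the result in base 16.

0x17A464568

Subtract column by column in base 16:
  6-E → 8 (borrow)
  5-E-1 → 6 (borrow)
  C-6-1 → 5
  3-F → 4 (borrow)
  E-7-1 → 6
  A-6 → 4
  8-E → A (borrow)
  B-3-1 → 7
  1-0 → 1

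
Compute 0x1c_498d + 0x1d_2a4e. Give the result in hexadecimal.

0x3973db

Add column by column in base 16, right to left:
  d+e = b carry 1
  8+4+1 = d
  9+a = 3 carry 1
  4+2+1 = 7
  c+d = 9 carry 1
  1+1+1 = 3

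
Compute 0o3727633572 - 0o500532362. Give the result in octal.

Subtract column by column in base 8:
  2-2 → 0
  7-6 → 1
  5-3 → 2
  3-2 → 1
  3-3 → 0
  6-5 → 1
  7-0 → 7
  2-0 → 2
  7-5 → 2
  3-0 → 3

0o3227101210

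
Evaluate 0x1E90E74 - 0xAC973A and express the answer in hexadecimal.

0x13C773A

Subtract column by column in base 16:
  4-A → A (borrow)
  7-3-1 → 3
  E-7 → 7
  0-9 → 7 (borrow)
  9-C-1 → C (borrow)
  E-A-1 → 3
  1-0 → 1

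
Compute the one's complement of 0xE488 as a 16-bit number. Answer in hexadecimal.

Each hex digit d becomes F−d:
  E→1, 4→B, 8→7, 8→7

0x1B77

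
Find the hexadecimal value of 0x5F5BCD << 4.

Shifting left by 4 bits = 1 hex digit: append 1 zero.

0x5F5BCD0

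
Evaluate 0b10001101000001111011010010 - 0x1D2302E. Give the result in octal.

0o30367244

0b10001101000001111011010010 = 0o215017322 in octal.
0x1D2302E = 0o164430056 in octal.
Subtract column by column in base 8:
  2-6 → 4 (borrow)
  2-5-1 → 4 (borrow)
  3-0-1 → 2
  7-0 → 7
  1-3 → 6 (borrow)
  0-4-1 → 3 (borrow)
  5-4-1 → 0
  1-6 → 3 (borrow)
  2-1-1 → 0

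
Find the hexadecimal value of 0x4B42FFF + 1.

The trailing 3 digits are F (max in base 16), so adding 1 cascades: they roll to 0 and the next digit up increments.

0x4B43000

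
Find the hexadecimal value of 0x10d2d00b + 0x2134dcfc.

Add column by column in base 16, right to left:
  b+c = 7 carry 1
  0+f+1 = 0 carry 1
  0+c+1 = d
  d+d = a carry 1
  2+4+1 = 7
  d+3 = 0 carry 1
  0+1+1 = 2
  1+2 = 3

0x3207ad07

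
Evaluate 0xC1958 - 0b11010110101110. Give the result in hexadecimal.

0xBE3AA

0b11010110101110 = 0x35AE in hexadecimal.
Subtract column by column in base 16:
  8-E → A (borrow)
  5-A-1 → A (borrow)
  9-5-1 → 3
  1-3 → E (borrow)
  C-0-1 → B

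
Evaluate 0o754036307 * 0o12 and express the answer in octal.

0o11470457706

Multiply each base-8 digit by 10, carrying:
  7×10 = 70 → write 6 carry 8
  0×10+8 = 8 → write 0 carry 1
  3×10+1 = 31 → write 7 carry 3
  6×10+3 = 63 → write 7 carry 7
  3×10+7 = 37 → write 5 carry 4
  0×10+4 = 4 → write 4
  4×10 = 40 → write 0 carry 5
  5×10+5 = 55 → write 7 carry 6
  7×10+6 = 76 → write 4 carry 9
  remaining carry: 11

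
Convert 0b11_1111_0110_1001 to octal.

0o37551

Group the bits in threes: 011 111 101 101 001 → 37551.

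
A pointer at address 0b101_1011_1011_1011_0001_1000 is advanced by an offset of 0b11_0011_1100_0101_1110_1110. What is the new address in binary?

0b100011111000000100000110

Add column by column in base 2, right to left:
  0+0 = 0
  0+1 = 1
  0+1 = 1
  1+1 = 0 carry 1
  1+0+1 = 0 carry 1
  0+1+1 = 0 carry 1
  0+1+1 = 0 carry 1
  0+1+1 = 0 carry 1
  1+1+1 = 1 carry 1
  1+0+1 = 0 carry 1
  0+1+1 = 0 carry 1
  1+0+1 = 0 carry 1
  1+0+1 = 0 carry 1
  1+0+1 = 0 carry 1
  0+1+1 = 0 carry 1
  1+1+1 = 1 carry 1
  1+1+1 = 1 carry 1
  1+1+1 = 1 carry 1
  0+0+1 = 1
  1+0 = 1
  1+1 = 0 carry 1
  0+1+1 = 0 carry 1
  1+0+1 = 0 carry 1
  final carry 1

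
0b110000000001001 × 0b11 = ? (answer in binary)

0b10010000000011011

Multiply each base-2 digit by 3, carrying:
  1×3 = 3 → write 1 carry 1
  0×3+1 = 1 → write 1
  0×3 = 0 → write 0
  1×3 = 3 → write 1 carry 1
  0×3+1 = 1 → write 1
  0×3 = 0 → write 0
  0×3 = 0 → write 0
  0×3 = 0 → write 0
  0×3 = 0 → write 0
  0×3 = 0 → write 0
  0×3 = 0 → write 0
  0×3 = 0 → write 0
  0×3 = 0 → write 0
  1×3 = 3 → write 1 carry 1
  1×3+1 = 4 → write 0 carry 2
  remaining carry: 10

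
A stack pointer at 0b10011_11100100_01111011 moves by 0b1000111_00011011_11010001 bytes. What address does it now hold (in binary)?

Add column by column in base 2, right to left:
  1+1 = 0 carry 1
  1+0+1 = 0 carry 1
  0+0+1 = 1
  1+0 = 1
  1+1 = 0 carry 1
  1+0+1 = 0 carry 1
  1+1+1 = 1 carry 1
  0+1+1 = 0 carry 1
  0+1+1 = 0 carry 1
  0+1+1 = 0 carry 1
  1+0+1 = 0 carry 1
  0+1+1 = 0 carry 1
  0+1+1 = 0 carry 1
  1+0+1 = 0 carry 1
  1+0+1 = 0 carry 1
  1+0+1 = 0 carry 1
  1+1+1 = 1 carry 1
  1+1+1 = 1 carry 1
  0+1+1 = 0 carry 1
  0+0+1 = 1
  1+0 = 1
  0+0 = 0
  0+1 = 1

0b10110110000000001001100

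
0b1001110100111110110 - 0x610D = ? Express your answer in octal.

0o1104351

0b1001110100111110110 = 0o1164766 in octal.
0x610D = 0o60415 in octal.
Subtract column by column in base 8:
  6-5 → 1
  6-1 → 5
  7-4 → 3
  4-0 → 4
  6-6 → 0
  1-0 → 1
  1-0 → 1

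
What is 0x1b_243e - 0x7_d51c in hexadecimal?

Subtract column by column in base 16:
  e-c → 2
  3-1 → 2
  4-5 → f (borrow)
  2-d-1 → 4 (borrow)
  b-7-1 → 3
  1-0 → 1

0x134f22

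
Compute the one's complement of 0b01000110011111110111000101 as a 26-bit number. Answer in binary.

0b10111001100000001000111010

Invert each bit: 01000110011111110111000101 → 10111001100000001000111010.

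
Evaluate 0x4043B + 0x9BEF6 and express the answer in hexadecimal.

Add column by column in base 16, right to left:
  B+6 = 1 carry 1
  3+F+1 = 3 carry 1
  4+E+1 = 3 carry 1
  0+B+1 = C
  4+9 = D

0xDC331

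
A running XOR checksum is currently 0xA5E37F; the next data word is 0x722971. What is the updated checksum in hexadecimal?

XOR each hex digit independently (no carries):
  A^7=D, 5^2=7, E^2=C, 3^9=A, 7^7=0, F^1=E

0xD7CA0E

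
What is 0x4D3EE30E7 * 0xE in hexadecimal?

Multiply each base-16 digit by 14, carrying:
  7×14 = 98 → write 2 carry 6
  E×14+6 = 202 → write A carry 12
  0×14+12 = 12 → write C
  3×14 = 42 → write A carry 2
  E×14+2 = 198 → write 6 carry 12
  E×14+12 = 208 → write 0 carry 13
  3×14+13 = 55 → write 7 carry 3
  D×14+3 = 185 → write 9 carry 11
  4×14+11 = 67 → write 3 carry 4
  remaining carry: 4

0x439706ACA2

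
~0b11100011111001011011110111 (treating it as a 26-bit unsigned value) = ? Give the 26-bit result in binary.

Invert each bit: 11100011111001011011110111 → 00011100000110100100001000.

0b00011100000110100100001000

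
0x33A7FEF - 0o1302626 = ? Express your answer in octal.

0o315175131

0x33A7FEF = 0o316477757 in octal.
Subtract column by column in base 8:
  7-6 → 1
  5-2 → 3
  7-6 → 1
  7-2 → 5
  7-0 → 7
  4-3 → 1
  6-1 → 5
  1-0 → 1
  3-0 → 3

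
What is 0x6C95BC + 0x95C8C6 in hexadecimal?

0x1025E82

Add column by column in base 16, right to left:
  C+6 = 2 carry 1
  B+C+1 = 8 carry 1
  5+8+1 = E
  9+C = 5 carry 1
  C+5+1 = 2 carry 1
  6+9+1 = 0 carry 1
  final carry 1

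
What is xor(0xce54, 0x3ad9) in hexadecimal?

0xf48d

XOR each hex digit independently (no carries):
  c^3=f, e^a=4, 5^d=8, 4^9=d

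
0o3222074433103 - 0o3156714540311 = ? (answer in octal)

Subtract column by column in base 8:
  3-1 → 2
  0-1 → 7 (borrow)
  1-3-1 → 5 (borrow)
  3-0-1 → 2
  3-4 → 7 (borrow)
  4-5-1 → 6 (borrow)
  4-4-1 → 7 (borrow)
  7-1-1 → 5
  0-7 → 1 (borrow)
  2-6-1 → 3 (borrow)
  2-5-1 → 4 (borrow)
  2-1-1 → 0
  3-3 → 0

0o43157672572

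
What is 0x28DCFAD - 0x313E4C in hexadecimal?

0x25C9161

Subtract column by column in base 16:
  D-C → 1
  A-4 → 6
  F-E → 1
  C-3 → 9
  D-1 → C
  8-3 → 5
  2-0 → 2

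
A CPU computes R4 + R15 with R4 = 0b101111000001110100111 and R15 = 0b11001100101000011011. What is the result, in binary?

0b1001000100110111000010

Add column by column in base 2, right to left:
  1+1 = 0 carry 1
  1+1+1 = 1 carry 1
  1+0+1 = 0 carry 1
  0+1+1 = 0 carry 1
  0+1+1 = 0 carry 1
  1+0+1 = 0 carry 1
  0+0+1 = 1
  1+0 = 1
  1+0 = 1
  1+1 = 0 carry 1
  0+0+1 = 1
  0+1 = 1
  0+0 = 0
  0+0 = 0
  0+1 = 1
  1+1 = 0 carry 1
  1+0+1 = 0 carry 1
  1+0+1 = 0 carry 1
  1+1+1 = 1 carry 1
  0+1+1 = 0 carry 1
  1+0+1 = 0 carry 1
  final carry 1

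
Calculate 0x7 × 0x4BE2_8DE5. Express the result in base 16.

0x21331E143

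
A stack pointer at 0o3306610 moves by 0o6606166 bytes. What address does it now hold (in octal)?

0o12114776

Add column by column in base 8, right to left:
  0+6 = 6
  1+6 = 7
  6+1 = 7
  6+6 = 4 carry 1
  0+0+1 = 1
  3+6 = 1 carry 1
  3+6+1 = 2 carry 1
  final carry 1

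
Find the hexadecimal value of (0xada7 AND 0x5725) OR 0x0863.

0xada7 AND 0x5725 = 0x0525.
Then OR with 0x0863.

0xd67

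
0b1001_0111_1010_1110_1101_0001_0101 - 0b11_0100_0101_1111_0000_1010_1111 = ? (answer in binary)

0b110001101001111110001100110

Subtract column by column in base 2:
  1-1 → 0
  0-1 → 1 (borrow)
  1-1-1 → 1 (borrow)
  0-1-1 → 0 (borrow)
  1-0-1 → 0
  0-1 → 1 (borrow)
  0-0-1 → 1 (borrow)
  0-1-1 → 0 (borrow)
  1-0-1 → 0
  0-0 → 0
  1-0 → 1
  1-0 → 1
  0-1 → 1 (borrow)
  1-1-1 → 1 (borrow)
  1-1-1 → 1 (borrow)
  1-1-1 → 1 (borrow)
  0-1-1 → 0 (borrow)
  1-0-1 → 0
  0-1 → 1 (borrow)
  1-0-1 → 0
  1-0 → 1
  1-0 → 1
  1-1 → 0
  0-0 → 0
  1-1 → 0
  0-1 → 1 (borrow)
  0-0-1 → 1 (borrow)
  1-0-1 → 0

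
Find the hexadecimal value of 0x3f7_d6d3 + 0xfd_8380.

0x4f55a53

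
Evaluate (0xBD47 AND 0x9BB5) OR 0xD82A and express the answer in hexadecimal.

0xBD47 AND 0x9BB5 = 0x9905.
Then OR with 0xD82A.

0xD92F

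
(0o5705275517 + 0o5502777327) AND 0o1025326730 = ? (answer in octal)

0o1000224000

Add column by column in base 8, right to left:
  7+7 = 6 carry 1
  1+2+1 = 4
  5+3 = 0 carry 1
  5+7+1 = 5 carry 1
  7+7+1 = 7 carry 1
  2+7+1 = 2 carry 1
  5+2+1 = 0 carry 1
  0+0+1 = 1
  7+5 = 4 carry 1
  5+5+1 = 3 carry 1
  final carry 1
Sum = 0o13410275046; now AND with 0o1025326730:
  1&0=0, 3&1=1, 4&0=0, 1&2=0, 0&5=0, 2&3=2, 7&2=2, 5&6=4, 0&7=0, 4&3=0, 6&0=0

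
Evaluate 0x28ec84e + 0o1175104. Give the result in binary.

0x28ec84e = 0b10100011101100100001001110 in binary.
0o1175104 = 0b1001111101001000100 in binary.
Add column by column in base 2, right to left:
  0+0 = 0
  1+0 = 1
  1+1 = 0 carry 1
  1+0+1 = 0 carry 1
  0+0+1 = 1
  0+0 = 0
  1+1 = 0 carry 1
  0+0+1 = 1
  0+0 = 0
  0+1 = 1
  0+0 = 0
  1+1 = 0 carry 1
  0+1+1 = 0 carry 1
  0+1+1 = 0 carry 1
  1+1+1 = 1 carry 1
  1+1+1 = 1 carry 1
  0+0+1 = 1
  1+0 = 1
  1+1 = 0 carry 1
  1+0+1 = 0 carry 1
  0+0+1 = 1
  0+0 = 0
  0+0 = 0
  1+0 = 1
  0+0 = 0
  1+0 = 1

0b10100100111100001010010010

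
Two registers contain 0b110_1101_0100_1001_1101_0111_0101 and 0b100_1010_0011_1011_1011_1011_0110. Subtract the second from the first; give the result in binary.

Subtract column by column in base 2:
  1-0 → 1
  0-1 → 1 (borrow)
  1-1-1 → 1 (borrow)
  0-0-1 → 1 (borrow)
  1-1-1 → 1 (borrow)
  1-1-1 → 1 (borrow)
  1-0-1 → 0
  0-1 → 1 (borrow)
  1-1-1 → 1 (borrow)
  0-1-1 → 0 (borrow)
  1-0-1 → 0
  1-1 → 0
  1-1 → 0
  0-1 → 1 (borrow)
  0-0-1 → 1 (borrow)
  1-1-1 → 1 (borrow)
  0-1-1 → 0 (borrow)
  0-1-1 → 0 (borrow)
  1-0-1 → 0
  0-0 → 0
  1-0 → 1
  0-1 → 1 (borrow)
  1-0-1 → 0
  1-1 → 0
  0-0 → 0
  1-0 → 1
  1-1 → 0

0b10001100001110000110111111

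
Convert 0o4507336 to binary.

0b100101000111011011110

Each octal digit is 3 bits: 4=100 5=101 0=000 7=111 3=011 3=011 6=110.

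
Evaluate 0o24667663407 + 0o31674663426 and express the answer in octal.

0o56564547035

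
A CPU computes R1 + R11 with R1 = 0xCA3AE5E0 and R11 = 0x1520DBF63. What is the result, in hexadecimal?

Add column by column in base 16, right to left:
  0+3 = 3
  E+6 = 4 carry 1
  5+F+1 = 5 carry 1
  E+B+1 = A carry 1
  A+D+1 = 8 carry 1
  3+0+1 = 4
  A+2 = C
  C+5 = 1 carry 1
  0+1+1 = 2

0x21C48A543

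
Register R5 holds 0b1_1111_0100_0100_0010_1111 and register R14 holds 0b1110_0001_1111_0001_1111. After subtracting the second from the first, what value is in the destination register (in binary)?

Subtract column by column in base 2:
  1-1 → 0
  1-1 → 0
  1-1 → 0
  1-1 → 0
  0-1 → 1 (borrow)
  1-0-1 → 0
  0-0 → 0
  0-0 → 0
  0-1 → 1 (borrow)
  0-1-1 → 0 (borrow)
  1-1-1 → 1 (borrow)
  0-1-1 → 0 (borrow)
  0-1-1 → 0 (borrow)
  0-0-1 → 1 (borrow)
  1-0-1 → 0
  0-0 → 0
  1-0 → 1
  1-1 → 0
  1-1 → 0
  1-1 → 0
  1-0 → 1

0b100010010010100010000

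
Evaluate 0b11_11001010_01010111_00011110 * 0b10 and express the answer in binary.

Multiply each base-2 digit by 2, carrying:
  0×2 = 0 → write 0
  1×2 = 2 → write 0 carry 1
  1×2+1 = 3 → write 1 carry 1
  1×2+1 = 3 → write 1 carry 1
  1×2+1 = 3 → write 1 carry 1
  0×2+1 = 1 → write 1
  0×2 = 0 → write 0
  0×2 = 0 → write 0
  1×2 = 2 → write 0 carry 1
  1×2+1 = 3 → write 1 carry 1
  1×2+1 = 3 → write 1 carry 1
  0×2+1 = 1 → write 1
  1×2 = 2 → write 0 carry 1
  0×2+1 = 1 → write 1
  1×2 = 2 → write 0 carry 1
  0×2+1 = 1 → write 1
  0×2 = 0 → write 0
  1×2 = 2 → write 0 carry 1
  0×2+1 = 1 → write 1
  1×2 = 2 → write 0 carry 1
  0×2+1 = 1 → write 1
  0×2 = 0 → write 0
  1×2 = 2 → write 0 carry 1
  1×2+1 = 3 → write 1 carry 1
  1×2+1 = 3 → write 1 carry 1
  1×2+1 = 3 → write 1 carry 1
  remaining carry: 1

0b111100101001010111000111100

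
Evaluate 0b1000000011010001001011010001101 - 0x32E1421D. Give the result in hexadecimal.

0b1000000011010001001011010001101 = 0x4068968D in hexadecimal.
Subtract column by column in base 16:
  D-D → 0
  8-1 → 7
  6-2 → 4
  9-4 → 5
  8-1 → 7
  6-E → 8 (borrow)
  0-2-1 → D (borrow)
  4-3-1 → 0

0xD875470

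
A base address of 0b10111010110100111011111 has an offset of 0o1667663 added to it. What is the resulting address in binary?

0b11001001101100110010010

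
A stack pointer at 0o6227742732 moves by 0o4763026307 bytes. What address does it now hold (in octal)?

Add column by column in base 8, right to left:
  2+7 = 1 carry 1
  3+0+1 = 4
  7+3 = 2 carry 1
  2+6+1 = 1 carry 1
  4+2+1 = 7
  7+0 = 7
  7+3 = 2 carry 1
  2+6+1 = 1 carry 1
  2+7+1 = 2 carry 1
  6+4+1 = 3 carry 1
  final carry 1

0o13212771241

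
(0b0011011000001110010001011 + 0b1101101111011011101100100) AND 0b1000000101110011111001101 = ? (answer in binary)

Add column by column in base 2, right to left:
  1+0 = 1
  1+0 = 1
  0+1 = 1
  1+0 = 1
  0+0 = 0
  0+1 = 1
  0+1 = 1
  1+0 = 1
  0+1 = 1
  0+1 = 1
  1+1 = 0 carry 1
  1+0+1 = 0 carry 1
  1+1+1 = 1 carry 1
  0+1+1 = 0 carry 1
  0+0+1 = 1
  0+1 = 1
  0+1 = 1
  0+1 = 1
  1+1 = 0 carry 1
  1+0+1 = 0 carry 1
  0+1+1 = 0 carry 1
  1+1+1 = 1 carry 1
  1+0+1 = 0 carry 1
  0+1+1 = 0 carry 1
  0+1+1 = 0 carry 1
  final carry 1
Sum = 0b10001000111101001111101111; now AND with 0b1000000101110011111001101:
  10001000111101001111101111
& 01000000101110011111001101
= 00000000101100001111001101

0b101100001111001101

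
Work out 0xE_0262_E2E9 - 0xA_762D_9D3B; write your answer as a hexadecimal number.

Subtract column by column in base 16:
  9-B → E (borrow)
  E-3-1 → A
  2-D → 5 (borrow)
  E-9-1 → 4
  2-D → 5 (borrow)
  6-2-1 → 3
  2-6 → C (borrow)
  0-7-1 → 8 (borrow)
  E-A-1 → 3

0x38C3545AE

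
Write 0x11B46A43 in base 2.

Expand each hex digit to 4 bits: 1=0001 1=0001 B=1011 4=0100 6=0110 A=1010 4=0100 3=0011.

0b10001101101000110101001000011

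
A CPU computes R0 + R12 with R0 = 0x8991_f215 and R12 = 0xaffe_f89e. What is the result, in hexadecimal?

0x13990eab3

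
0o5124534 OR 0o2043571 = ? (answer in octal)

OR each oct digit independently (no carries):
  5|2=7, 1|0=1, 2|4=6, 4|3=7, 5|5=5, 3|7=7, 4|1=5

0o7167575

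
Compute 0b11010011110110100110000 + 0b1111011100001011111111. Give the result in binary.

0b101001111011000000101111

Add column by column in base 2, right to left:
  0+1 = 1
  0+1 = 1
  0+1 = 1
  0+1 = 1
  1+1 = 0 carry 1
  1+1+1 = 1 carry 1
  0+1+1 = 0 carry 1
  0+1+1 = 0 carry 1
  1+0+1 = 0 carry 1
  0+1+1 = 0 carry 1
  1+0+1 = 0 carry 1
  1+0+1 = 0 carry 1
  0+0+1 = 1
  1+0 = 1
  1+1 = 0 carry 1
  1+1+1 = 1 carry 1
  1+1+1 = 1 carry 1
  0+0+1 = 1
  0+1 = 1
  1+1 = 0 carry 1
  0+1+1 = 0 carry 1
  1+1+1 = 1 carry 1
  1+0+1 = 0 carry 1
  final carry 1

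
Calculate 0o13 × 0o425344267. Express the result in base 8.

Multiply each base-8 digit by 11, carrying:
  7×11 = 77 → write 5 carry 9
  6×11+9 = 75 → write 3 carry 9
  2×11+9 = 31 → write 7 carry 3
  4×11+3 = 47 → write 7 carry 5
  4×11+5 = 49 → write 1 carry 6
  3×11+6 = 39 → write 7 carry 4
  5×11+4 = 59 → write 3 carry 7
  2×11+7 = 29 → write 5 carry 3
  4×11+3 = 47 → write 7 carry 5
  remaining carry: 5

0o5753717735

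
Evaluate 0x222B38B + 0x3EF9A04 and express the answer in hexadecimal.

Add column by column in base 16, right to left:
  B+4 = F
  8+0 = 8
  3+A = D
  B+9 = 4 carry 1
  2+F+1 = 2 carry 1
  2+E+1 = 1 carry 1
  2+3+1 = 6

0x6124D8F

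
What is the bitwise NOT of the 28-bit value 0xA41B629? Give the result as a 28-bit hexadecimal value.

0x5BE49D6

Each hex digit d becomes F−d:
  A→5, 4→B, 1→E, B→4, 6→9, 2→D, 9→6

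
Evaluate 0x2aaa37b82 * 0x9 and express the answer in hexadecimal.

0x17ffbf5792

Multiply each base-16 digit by 9, carrying:
  2×9 = 18 → write 2 carry 1
  8×9+1 = 73 → write 9 carry 4
  b×9+4 = 103 → write 7 carry 6
  7×9+6 = 69 → write 5 carry 4
  3×9+4 = 31 → write f carry 1
  a×9+1 = 91 → write b carry 5
  a×9+5 = 95 → write f carry 5
  a×9+5 = 95 → write f carry 5
  2×9+5 = 23 → write 7 carry 1
  remaining carry: 1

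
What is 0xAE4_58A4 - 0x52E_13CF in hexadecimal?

0x5B644D5

Subtract column by column in base 16:
  4-F → 5 (borrow)
  A-C-1 → D (borrow)
  8-3-1 → 4
  5-1 → 4
  4-E → 6 (borrow)
  E-2-1 → B
  A-5 → 5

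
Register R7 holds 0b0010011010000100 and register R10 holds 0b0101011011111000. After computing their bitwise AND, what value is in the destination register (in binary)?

0b0000011010000000

AND bit by bit (1 only where both bits are 1):
  0010011010000100
& 0101011011111000
= 0000011010000000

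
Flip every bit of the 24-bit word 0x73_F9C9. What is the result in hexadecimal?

0x8C0636

Each hex digit d becomes F−d:
  7→8, 3→C, F→0, 9→6, C→3, 9→6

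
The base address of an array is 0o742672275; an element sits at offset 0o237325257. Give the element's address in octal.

Add column by column in base 8, right to left:
  5+7 = 4 carry 1
  7+5+1 = 5 carry 1
  2+2+1 = 5
  2+5 = 7
  7+2 = 1 carry 1
  6+3+1 = 2 carry 1
  2+7+1 = 2 carry 1
  4+3+1 = 0 carry 1
  7+2+1 = 2 carry 1
  final carry 1

0o1202217554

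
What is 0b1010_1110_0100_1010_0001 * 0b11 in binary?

Multiply each base-2 digit by 3, carrying:
  1×3 = 3 → write 1 carry 1
  0×3+1 = 1 → write 1
  0×3 = 0 → write 0
  0×3 = 0 → write 0
  0×3 = 0 → write 0
  1×3 = 3 → write 1 carry 1
  0×3+1 = 1 → write 1
  1×3 = 3 → write 1 carry 1
  0×3+1 = 1 → write 1
  0×3 = 0 → write 0
  1×3 = 3 → write 1 carry 1
  0×3+1 = 1 → write 1
  0×3 = 0 → write 0
  1×3 = 3 → write 1 carry 1
  1×3+1 = 4 → write 0 carry 2
  1×3+2 = 5 → write 1 carry 2
  0×3+2 = 2 → write 0 carry 1
  1×3+1 = 4 → write 0 carry 2
  0×3+2 = 2 → write 0 carry 1
  1×3+1 = 4 → write 0 carry 2
  remaining carry: 10

0b1000001010110111100011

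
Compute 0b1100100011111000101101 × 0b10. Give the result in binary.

0b11001000111110001011010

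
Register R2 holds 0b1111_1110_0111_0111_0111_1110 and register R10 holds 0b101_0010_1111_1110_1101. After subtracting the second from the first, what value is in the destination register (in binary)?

0b111110010100011110010001

Subtract column by column in base 2:
  0-1 → 1 (borrow)
  1-0-1 → 0
  1-1 → 0
  1-1 → 0
  1-0 → 1
  1-1 → 0
  1-1 → 0
  0-1 → 1 (borrow)
  1-1-1 → 1 (borrow)
  1-1-1 → 1 (borrow)
  1-1-1 → 1 (borrow)
  0-1-1 → 0 (borrow)
  1-0-1 → 0
  1-1 → 0
  1-0 → 1
  0-0 → 0
  0-1 → 1 (borrow)
  1-0-1 → 0
  1-1 → 0
  1-0 → 1
  1-0 → 1
  1-0 → 1
  1-0 → 1
  1-0 → 1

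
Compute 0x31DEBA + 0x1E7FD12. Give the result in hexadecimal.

Add column by column in base 16, right to left:
  A+2 = C
  B+1 = C
  E+D = B carry 1
  D+F+1 = D carry 1
  1+7+1 = 9
  3+E = 1 carry 1
  0+1+1 = 2

0x219DBCC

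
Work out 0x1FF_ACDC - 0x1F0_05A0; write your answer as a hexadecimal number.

Subtract column by column in base 16:
  C-0 → C
  D-A → 3
  C-5 → 7
  A-0 → A
  F-0 → F
  F-F → 0
  1-1 → 0

0xFA73C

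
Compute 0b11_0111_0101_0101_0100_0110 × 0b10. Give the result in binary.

Multiply each base-2 digit by 2, carrying:
  0×2 = 0 → write 0
  1×2 = 2 → write 0 carry 1
  1×2+1 = 3 → write 1 carry 1
  0×2+1 = 1 → write 1
  0×2 = 0 → write 0
  0×2 = 0 → write 0
  1×2 = 2 → write 0 carry 1
  0×2+1 = 1 → write 1
  1×2 = 2 → write 0 carry 1
  0×2+1 = 1 → write 1
  1×2 = 2 → write 0 carry 1
  0×2+1 = 1 → write 1
  1×2 = 2 → write 0 carry 1
  0×2+1 = 1 → write 1
  1×2 = 2 → write 0 carry 1
  0×2+1 = 1 → write 1
  1×2 = 2 → write 0 carry 1
  1×2+1 = 3 → write 1 carry 1
  1×2+1 = 3 → write 1 carry 1
  0×2+1 = 1 → write 1
  1×2 = 2 → write 0 carry 1
  1×2+1 = 3 → write 1 carry 1
  remaining carry: 1

0b11011101010101010001100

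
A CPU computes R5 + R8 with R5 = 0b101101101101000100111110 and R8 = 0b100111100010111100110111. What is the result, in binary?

0b1010101010000000001110101

Add column by column in base 2, right to left:
  0+1 = 1
  1+1 = 0 carry 1
  1+1+1 = 1 carry 1
  1+0+1 = 0 carry 1
  1+1+1 = 1 carry 1
  1+1+1 = 1 carry 1
  0+0+1 = 1
  0+0 = 0
  1+1 = 0 carry 1
  0+1+1 = 0 carry 1
  0+1+1 = 0 carry 1
  0+1+1 = 0 carry 1
  1+0+1 = 0 carry 1
  0+1+1 = 0 carry 1
  1+0+1 = 0 carry 1
  1+0+1 = 0 carry 1
  0+0+1 = 1
  1+1 = 0 carry 1
  1+1+1 = 1 carry 1
  0+1+1 = 0 carry 1
  1+1+1 = 1 carry 1
  1+0+1 = 0 carry 1
  0+0+1 = 1
  1+1 = 0 carry 1
  final carry 1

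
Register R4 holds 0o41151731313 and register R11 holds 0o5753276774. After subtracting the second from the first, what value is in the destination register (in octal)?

0o33176432317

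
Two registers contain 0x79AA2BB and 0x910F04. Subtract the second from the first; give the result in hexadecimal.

Subtract column by column in base 16:
  B-4 → 7
  B-0 → B
  2-F → 3 (borrow)
  A-0-1 → 9
  A-1 → 9
  9-9 → 0
  7-0 → 7

0x70993B7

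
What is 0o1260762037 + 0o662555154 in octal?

Add column by column in base 8, right to left:
  7+4 = 3 carry 1
  3+5+1 = 1 carry 1
  0+1+1 = 2
  2+5 = 7
  6+5 = 3 carry 1
  7+5+1 = 5 carry 1
  0+2+1 = 3
  6+6 = 4 carry 1
  2+6+1 = 1 carry 1
  1+0+1 = 2

0o2143537213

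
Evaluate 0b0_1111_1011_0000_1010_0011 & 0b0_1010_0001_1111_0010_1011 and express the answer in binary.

AND bit by bit (1 only where both bits are 1):
  011111011000010100011
& 010100001111100101011
= 010100001000000100011

0b010100001000000100011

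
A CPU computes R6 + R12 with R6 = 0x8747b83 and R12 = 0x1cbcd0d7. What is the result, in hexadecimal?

0x25314c5a

Add column by column in base 16, right to left:
  3+7 = a
  8+d = 5 carry 1
  b+0+1 = c
  7+d = 4 carry 1
  4+c+1 = 1 carry 1
  7+b+1 = 3 carry 1
  8+c+1 = 5 carry 1
  0+1+1 = 2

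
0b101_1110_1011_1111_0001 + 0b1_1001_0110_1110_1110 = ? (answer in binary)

0b1111000001011011111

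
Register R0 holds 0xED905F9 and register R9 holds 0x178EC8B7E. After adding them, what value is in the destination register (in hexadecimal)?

0x187C59177

Add column by column in base 16, right to left:
  9+E = 7 carry 1
  F+7+1 = 7 carry 1
  5+B+1 = 1 carry 1
  0+8+1 = 9
  9+C = 5 carry 1
  D+E+1 = C carry 1
  E+8+1 = 7 carry 1
  0+7+1 = 8
  0+1 = 1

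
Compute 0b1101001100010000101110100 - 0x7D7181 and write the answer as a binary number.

0x7D7181 = 0b11111010111000110000001 in binary.
Subtract column by column in base 2:
  0-1 → 1 (borrow)
  0-0-1 → 1 (borrow)
  1-0-1 → 0
  0-0 → 0
  1-0 → 1
  1-0 → 1
  1-0 → 1
  0-1 → 1 (borrow)
  1-1-1 → 1 (borrow)
  0-0-1 → 1 (borrow)
  0-0-1 → 1 (borrow)
  0-0-1 → 1 (borrow)
  0-1-1 → 0 (borrow)
  1-1-1 → 1 (borrow)
  0-1-1 → 0 (borrow)
  0-0-1 → 1 (borrow)
  0-1-1 → 0 (borrow)
  1-0-1 → 0
  1-1 → 0
  0-1 → 1 (borrow)
  0-1-1 → 0 (borrow)
  1-1-1 → 1 (borrow)
  0-1-1 → 0 (borrow)
  1-0-1 → 0
  1-0 → 1

0b1001010001010111111110011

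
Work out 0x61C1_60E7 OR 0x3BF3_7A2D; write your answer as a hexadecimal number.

0x7BF37AEF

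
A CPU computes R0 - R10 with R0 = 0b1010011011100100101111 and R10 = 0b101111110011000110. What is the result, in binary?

0b1001101011110001101001

Subtract column by column in base 2:
  1-0 → 1
  1-1 → 0
  1-1 → 0
  1-0 → 1
  0-0 → 0
  1-0 → 1
  0-1 → 1 (borrow)
  0-1-1 → 0 (borrow)
  1-0-1 → 0
  0-0 → 0
  0-1 → 1 (borrow)
  1-1-1 → 1 (borrow)
  1-1-1 → 1 (borrow)
  1-1-1 → 1 (borrow)
  0-1-1 → 0 (borrow)
  1-1-1 → 1 (borrow)
  1-0-1 → 0
  0-1 → 1 (borrow)
  0-0-1 → 1 (borrow)
  1-0-1 → 0
  0-0 → 0
  1-0 → 1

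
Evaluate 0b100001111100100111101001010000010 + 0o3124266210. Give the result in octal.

0o45071237412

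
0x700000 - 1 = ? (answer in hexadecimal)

0x6FFFFF

The trailing 5 digits are 0, so subtracting 1 borrows through: they become F and the next digit up decrements.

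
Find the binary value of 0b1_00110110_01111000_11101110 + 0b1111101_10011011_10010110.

Add column by column in base 2, right to left:
  0+0 = 0
  1+1 = 0 carry 1
  1+1+1 = 1 carry 1
  1+0+1 = 0 carry 1
  0+1+1 = 0 carry 1
  1+0+1 = 0 carry 1
  1+0+1 = 0 carry 1
  1+1+1 = 1 carry 1
  0+1+1 = 0 carry 1
  0+1+1 = 0 carry 1
  0+0+1 = 1
  1+1 = 0 carry 1
  1+1+1 = 1 carry 1
  1+0+1 = 0 carry 1
  1+0+1 = 0 carry 1
  0+1+1 = 0 carry 1
  0+1+1 = 0 carry 1
  1+0+1 = 0 carry 1
  1+1+1 = 1 carry 1
  0+1+1 = 0 carry 1
  1+1+1 = 1 carry 1
  1+1+1 = 1 carry 1
  0+1+1 = 0 carry 1
  0+0+1 = 1
  1+0 = 1

0b1101101000001010010000100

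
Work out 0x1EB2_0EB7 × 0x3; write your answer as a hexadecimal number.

0x5C162C25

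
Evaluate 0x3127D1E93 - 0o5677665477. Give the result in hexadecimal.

0x2E37DB354

0o5677665477 = 0x2EFF6B3F in hexadecimal.
Subtract column by column in base 16:
  3-F → 4 (borrow)
  9-3-1 → 5
  E-B → 3
  1-6 → B (borrow)
  D-F-1 → D (borrow)
  7-F-1 → 7 (borrow)
  2-E-1 → 3 (borrow)
  1-2-1 → E (borrow)
  3-0-1 → 2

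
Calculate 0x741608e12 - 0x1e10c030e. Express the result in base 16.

Subtract column by column in base 16:
  2-e → 4 (borrow)
  1-0-1 → 0
  e-3 → b
  8-0 → 8
  0-c → 4 (borrow)
  6-0-1 → 5
  1-1 → 0
  4-e → 6 (borrow)
  7-1-1 → 5

0x560548b04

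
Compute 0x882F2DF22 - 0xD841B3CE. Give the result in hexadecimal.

Subtract column by column in base 16:
  2-E → 4 (borrow)
  2-C-1 → 5 (borrow)
  F-3-1 → B
  D-B → 2
  2-1 → 1
  F-4 → B
  2-8 → A (borrow)
  8-D-1 → A (borrow)
  8-0-1 → 7

0x7AAB12B54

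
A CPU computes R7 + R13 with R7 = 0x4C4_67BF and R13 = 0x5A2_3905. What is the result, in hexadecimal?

0xA66A0C4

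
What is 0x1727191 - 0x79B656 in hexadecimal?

0xF8BB3B

Subtract column by column in base 16:
  1-6 → B (borrow)
  9-5-1 → 3
  1-6 → B (borrow)
  7-B-1 → B (borrow)
  2-9-1 → 8 (borrow)
  7-7-1 → F (borrow)
  1-0-1 → 0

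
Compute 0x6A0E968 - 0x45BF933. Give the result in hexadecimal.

0x244F035

Subtract column by column in base 16:
  8-3 → 5
  6-3 → 3
  9-9 → 0
  E-F → F (borrow)
  0-B-1 → 4 (borrow)
  A-5-1 → 4
  6-4 → 2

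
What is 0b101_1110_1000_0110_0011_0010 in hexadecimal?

0x5E8632

Group the bits into nibbles: 0101 1110 1000 0110 0011 0010 → 5E8632.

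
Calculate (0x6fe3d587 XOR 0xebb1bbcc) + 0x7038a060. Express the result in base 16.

First 0x6fe3d587 XOR 0xebb1bbcc = 0x84526e4b.
Add column by column in base 16, right to left:
  b+0 = b
  4+6 = a
  e+0 = e
  6+a = 0 carry 1
  2+8+1 = b
  5+3 = 8
  4+0 = 4
  8+7 = f

0xf48b0eab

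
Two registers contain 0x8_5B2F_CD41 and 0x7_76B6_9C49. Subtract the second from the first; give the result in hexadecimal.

Subtract column by column in base 16:
  1-9 → 8 (borrow)
  4-4-1 → F (borrow)
  D-C-1 → 0
  C-9 → 3
  F-6 → 9
  2-B → 7 (borrow)
  B-6-1 → 4
  5-7 → E (borrow)
  8-7-1 → 0

0xE47930F8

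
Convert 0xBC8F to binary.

0b1011110010001111

Expand each hex digit to 4 bits: B=1011 C=1100 8=1000 F=1111.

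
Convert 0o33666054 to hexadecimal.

0x6F6C2C

Each octal digit is 3 bits: 3=011 3=011 6=110 6=110 6=110 0=000 5=101 4=100.
Group the bits into nibbles: 0110 1111 0110 1100 0010 1100 → 6F6C2C.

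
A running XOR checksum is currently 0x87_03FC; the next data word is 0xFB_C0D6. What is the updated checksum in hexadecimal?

0x7CC32A

XOR each hex digit independently (no carries):
  8^F=7, 7^B=C, 0^C=C, 3^0=3, F^D=2, C^6=A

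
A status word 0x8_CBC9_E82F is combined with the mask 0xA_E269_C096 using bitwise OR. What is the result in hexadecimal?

OR each hex digit independently (no carries):
  8|A=A, C|E=E, B|2=B, C|6=E, 9|9=9, E|C=E, 8|0=8, 2|9=B, F|6=F

0xAEBE9E8BF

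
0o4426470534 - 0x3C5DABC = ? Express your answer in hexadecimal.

0x209496A0

0o4426470534 = 0x245A715C in hexadecimal.
Subtract column by column in base 16:
  C-C → 0
  5-B → A (borrow)
  1-A-1 → 6 (borrow)
  7-D-1 → 9 (borrow)
  A-5-1 → 4
  5-C → 9 (borrow)
  4-3-1 → 0
  2-0 → 2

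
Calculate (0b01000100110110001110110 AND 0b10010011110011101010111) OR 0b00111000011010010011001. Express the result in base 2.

0b111000111010011011111

0b01000100110110001110110 AND 0b10010011110011101010111 = 0b00000000110010001010110.
Then OR with 0b00111000011010010011001.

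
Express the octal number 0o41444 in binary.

0b100001100100100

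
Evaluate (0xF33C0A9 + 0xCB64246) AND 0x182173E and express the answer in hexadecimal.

Add column by column in base 16, right to left:
  9+6 = F
  A+4 = E
  0+2 = 2
  C+4 = 0 carry 1
  3+6+1 = A
  3+B = E
  F+C = B carry 1
  final carry 1
Sum = 0x1BEA02EF; now AND with 0x182173E:
  1&0=0, B&1=1, E&8=8, A&2=2, 0&1=0, 2&7=2, E&3=2, F&E=E

0x182022E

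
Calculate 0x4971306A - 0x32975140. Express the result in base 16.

Subtract column by column in base 16:
  A-0 → A
  6-4 → 2
  0-1 → F (borrow)
  3-5-1 → D (borrow)
  1-7-1 → 9 (borrow)
  7-9-1 → D (borrow)
  9-2-1 → 6
  4-3 → 1

0x16D9DF2A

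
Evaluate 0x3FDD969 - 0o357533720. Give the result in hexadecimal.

0x3F2199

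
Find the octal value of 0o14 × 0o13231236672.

0o207457562270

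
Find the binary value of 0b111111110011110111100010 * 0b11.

0b10111111011011100110100110

Multiply each base-2 digit by 3, carrying:
  0×3 = 0 → write 0
  1×3 = 3 → write 1 carry 1
  0×3+1 = 1 → write 1
  0×3 = 0 → write 0
  0×3 = 0 → write 0
  1×3 = 3 → write 1 carry 1
  1×3+1 = 4 → write 0 carry 2
  1×3+2 = 5 → write 1 carry 2
  1×3+2 = 5 → write 1 carry 2
  0×3+2 = 2 → write 0 carry 1
  1×3+1 = 4 → write 0 carry 2
  1×3+2 = 5 → write 1 carry 2
  1×3+2 = 5 → write 1 carry 2
  1×3+2 = 5 → write 1 carry 2
  0×3+2 = 2 → write 0 carry 1
  0×3+1 = 1 → write 1
  1×3 = 3 → write 1 carry 1
  1×3+1 = 4 → write 0 carry 2
  1×3+2 = 5 → write 1 carry 2
  1×3+2 = 5 → write 1 carry 2
  1×3+2 = 5 → write 1 carry 2
  1×3+2 = 5 → write 1 carry 2
  1×3+2 = 5 → write 1 carry 2
  1×3+2 = 5 → write 1 carry 2
  remaining carry: 10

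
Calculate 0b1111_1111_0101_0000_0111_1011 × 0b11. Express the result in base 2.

0b10111111011111000101110001

Multiply each base-2 digit by 3, carrying:
  1×3 = 3 → write 1 carry 1
  1×3+1 = 4 → write 0 carry 2
  0×3+2 = 2 → write 0 carry 1
  1×3+1 = 4 → write 0 carry 2
  1×3+2 = 5 → write 1 carry 2
  1×3+2 = 5 → write 1 carry 2
  1×3+2 = 5 → write 1 carry 2
  0×3+2 = 2 → write 0 carry 1
  0×3+1 = 1 → write 1
  0×3 = 0 → write 0
  0×3 = 0 → write 0
  0×3 = 0 → write 0
  1×3 = 3 → write 1 carry 1
  0×3+1 = 1 → write 1
  1×3 = 3 → write 1 carry 1
  0×3+1 = 1 → write 1
  1×3 = 3 → write 1 carry 1
  1×3+1 = 4 → write 0 carry 2
  1×3+2 = 5 → write 1 carry 2
  1×3+2 = 5 → write 1 carry 2
  1×3+2 = 5 → write 1 carry 2
  1×3+2 = 5 → write 1 carry 2
  1×3+2 = 5 → write 1 carry 2
  1×3+2 = 5 → write 1 carry 2
  remaining carry: 10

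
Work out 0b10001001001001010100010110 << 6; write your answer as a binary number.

0b10001001001001010100010110000000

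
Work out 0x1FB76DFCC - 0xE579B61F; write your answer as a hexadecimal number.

0x115FD29AD

Subtract column by column in base 16:
  C-F → D (borrow)
  C-1-1 → A
  F-6 → 9
  D-B → 2
  6-9 → D (borrow)
  7-7-1 → F (borrow)
  B-5-1 → 5
  F-E → 1
  1-0 → 1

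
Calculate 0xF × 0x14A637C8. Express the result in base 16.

0x135BD44B8

Multiply each base-16 digit by 15, carrying:
  8×15 = 120 → write 8 carry 7
  C×15+7 = 187 → write B carry 11
  7×15+11 = 116 → write 4 carry 7
  3×15+7 = 52 → write 4 carry 3
  6×15+3 = 93 → write D carry 5
  A×15+5 = 155 → write B carry 9
  4×15+9 = 69 → write 5 carry 4
  1×15+4 = 19 → write 3 carry 1
  remaining carry: 1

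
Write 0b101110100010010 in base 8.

0o56422

Group the bits in threes: 101 110 100 010 010 → 56422.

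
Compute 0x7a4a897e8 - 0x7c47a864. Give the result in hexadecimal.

0x72860ef84

Subtract column by column in base 16:
  8-4 → 4
  e-6 → 8
  7-8 → f (borrow)
  9-a-1 → e (borrow)
  8-7-1 → 0
  a-4 → 6
  4-c → 8 (borrow)
  a-7-1 → 2
  7-0 → 7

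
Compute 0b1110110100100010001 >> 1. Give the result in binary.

Right shift by 1: drop the 1 least-significant bit.

0b111011010010001000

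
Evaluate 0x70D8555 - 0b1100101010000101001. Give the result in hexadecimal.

0b1100101010000101001 = 0x65429 in hexadecimal.
Subtract column by column in base 16:
  5-9 → C (borrow)
  5-2-1 → 2
  5-4 → 1
  8-5 → 3
  D-6 → 7
  0-0 → 0
  7-0 → 7

0x707312C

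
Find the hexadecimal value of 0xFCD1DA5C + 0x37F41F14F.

Add column by column in base 16, right to left:
  C+F = B carry 1
  5+4+1 = A
  A+1 = B
  D+F = C carry 1
  1+1+1 = 3
  D+4 = 1 carry 1
  C+F+1 = C carry 1
  F+7+1 = 7 carry 1
  0+3+1 = 4

0x47C13CBAB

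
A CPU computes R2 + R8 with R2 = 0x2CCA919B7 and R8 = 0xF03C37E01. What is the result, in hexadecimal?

0x11D06C97B8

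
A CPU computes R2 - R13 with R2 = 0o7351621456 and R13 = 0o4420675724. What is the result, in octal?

Subtract column by column in base 8:
  6-4 → 2
  5-2 → 3
  4-7 → 5 (borrow)
  1-5-1 → 3 (borrow)
  2-7-1 → 2 (borrow)
  6-6-1 → 7 (borrow)
  1-0-1 → 0
  5-2 → 3
  3-4 → 7 (borrow)
  7-4-1 → 2

0o2730723532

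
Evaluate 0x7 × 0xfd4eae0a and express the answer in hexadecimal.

Multiply each base-16 digit by 7, carrying:
  a×7 = 70 → write 6 carry 4
  0×7+4 = 4 → write 4
  e×7 = 98 → write 2 carry 6
  a×7+6 = 76 → write c carry 4
  e×7+4 = 102 → write 6 carry 6
  4×7+6 = 34 → write 2 carry 2
  d×7+2 = 93 → write d carry 5
  f×7+5 = 110 → write e carry 6
  remaining carry: 6

0x6ed26c246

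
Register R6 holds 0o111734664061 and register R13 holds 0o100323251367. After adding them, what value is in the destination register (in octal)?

Add column by column in base 8, right to left:
  1+7 = 0 carry 1
  6+6+1 = 5 carry 1
  0+3+1 = 4
  4+1 = 5
  6+5 = 3 carry 1
  6+2+1 = 1 carry 1
  4+3+1 = 0 carry 1
  3+2+1 = 6
  7+3 = 2 carry 1
  1+0+1 = 2
  1+0 = 1
  1+1 = 2

0o212260135450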